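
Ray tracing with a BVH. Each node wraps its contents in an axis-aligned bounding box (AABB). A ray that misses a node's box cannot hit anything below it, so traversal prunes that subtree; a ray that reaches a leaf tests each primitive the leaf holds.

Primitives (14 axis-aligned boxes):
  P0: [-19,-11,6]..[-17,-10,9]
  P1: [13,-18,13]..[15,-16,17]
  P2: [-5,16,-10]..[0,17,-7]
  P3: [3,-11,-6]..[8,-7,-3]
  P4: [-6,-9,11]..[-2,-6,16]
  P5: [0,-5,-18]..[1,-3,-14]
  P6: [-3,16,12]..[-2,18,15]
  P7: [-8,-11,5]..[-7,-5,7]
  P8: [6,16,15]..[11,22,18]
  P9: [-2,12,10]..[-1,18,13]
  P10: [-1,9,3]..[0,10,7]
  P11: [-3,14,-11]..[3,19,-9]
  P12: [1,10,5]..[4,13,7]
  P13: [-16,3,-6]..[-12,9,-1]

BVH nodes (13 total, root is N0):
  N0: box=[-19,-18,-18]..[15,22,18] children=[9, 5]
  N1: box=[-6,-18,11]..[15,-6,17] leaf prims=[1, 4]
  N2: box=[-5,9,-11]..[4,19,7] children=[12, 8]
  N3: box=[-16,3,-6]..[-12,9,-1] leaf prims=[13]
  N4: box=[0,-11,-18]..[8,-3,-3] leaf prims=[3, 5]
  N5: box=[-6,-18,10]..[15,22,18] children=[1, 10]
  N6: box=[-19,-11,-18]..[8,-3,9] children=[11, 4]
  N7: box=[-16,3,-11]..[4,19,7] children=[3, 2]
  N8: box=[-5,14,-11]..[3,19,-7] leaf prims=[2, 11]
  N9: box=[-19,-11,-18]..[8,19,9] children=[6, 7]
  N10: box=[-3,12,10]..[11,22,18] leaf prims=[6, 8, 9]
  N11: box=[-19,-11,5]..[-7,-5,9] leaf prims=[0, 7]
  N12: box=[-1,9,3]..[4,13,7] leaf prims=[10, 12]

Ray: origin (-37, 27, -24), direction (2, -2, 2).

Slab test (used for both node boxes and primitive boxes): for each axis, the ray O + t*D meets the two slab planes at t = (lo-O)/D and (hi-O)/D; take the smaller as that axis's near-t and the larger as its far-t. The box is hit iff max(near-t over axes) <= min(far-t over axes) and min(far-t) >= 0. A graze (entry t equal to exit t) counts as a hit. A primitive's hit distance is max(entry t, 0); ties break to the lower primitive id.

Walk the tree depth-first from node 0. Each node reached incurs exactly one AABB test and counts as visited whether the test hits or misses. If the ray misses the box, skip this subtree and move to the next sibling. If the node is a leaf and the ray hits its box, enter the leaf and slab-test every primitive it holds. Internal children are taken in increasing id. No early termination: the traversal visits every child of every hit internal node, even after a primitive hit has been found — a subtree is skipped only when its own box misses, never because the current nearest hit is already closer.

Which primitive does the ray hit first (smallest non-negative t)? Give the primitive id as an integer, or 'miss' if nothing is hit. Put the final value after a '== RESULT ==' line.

Traverse from the root:
N0 x:[9,26] y:[5/2,45/2] z:[3,21] -> hit [9,21], descend [5, 9]
  N5 x:[31/2,26] y:[5/2,45/2] z:[17,21] -> hit [17,21], descend [1, 10]
    N1 x:[31/2,26] y:[33/2,45/2] z:[35/2,41/2] -> hit [35/2,41/2] leaf, test {P1(miss), P4@t=35/2}
    N10 x:[17,24] y:[5/2,15/2] z:[17,21] -> miss, prune
  N9 x:[9,45/2] y:[4,19] z:[3,33/2] -> hit [9,33/2], descend [6, 7]
    N6 x:[9,45/2] y:[15,19] z:[3,33/2] -> hit [15,33/2], descend [4, 11]
      N4 x:[37/2,45/2] y:[15,19] z:[3,21/2] -> miss, prune
      N11 x:[9,15] y:[16,19] z:[29/2,33/2] -> miss, prune
    N7 x:[21/2,41/2] y:[4,12] z:[13/2,31/2] -> hit [21/2,12], descend [2, 3]
      N2 x:[16,41/2] y:[4,9] z:[13/2,31/2] -> miss, prune
      N3 x:[21/2,25/2] y:[9,12] z:[9,23/2] -> hit [21/2,23/2] leaf, test {P13@t=21/2}

order=[0, 5, 1, 10, 9, 6, 4, 11, 7, 2, 3]  |boxes|=11  |leaves|=2  hit=P13

== RESULT ==
13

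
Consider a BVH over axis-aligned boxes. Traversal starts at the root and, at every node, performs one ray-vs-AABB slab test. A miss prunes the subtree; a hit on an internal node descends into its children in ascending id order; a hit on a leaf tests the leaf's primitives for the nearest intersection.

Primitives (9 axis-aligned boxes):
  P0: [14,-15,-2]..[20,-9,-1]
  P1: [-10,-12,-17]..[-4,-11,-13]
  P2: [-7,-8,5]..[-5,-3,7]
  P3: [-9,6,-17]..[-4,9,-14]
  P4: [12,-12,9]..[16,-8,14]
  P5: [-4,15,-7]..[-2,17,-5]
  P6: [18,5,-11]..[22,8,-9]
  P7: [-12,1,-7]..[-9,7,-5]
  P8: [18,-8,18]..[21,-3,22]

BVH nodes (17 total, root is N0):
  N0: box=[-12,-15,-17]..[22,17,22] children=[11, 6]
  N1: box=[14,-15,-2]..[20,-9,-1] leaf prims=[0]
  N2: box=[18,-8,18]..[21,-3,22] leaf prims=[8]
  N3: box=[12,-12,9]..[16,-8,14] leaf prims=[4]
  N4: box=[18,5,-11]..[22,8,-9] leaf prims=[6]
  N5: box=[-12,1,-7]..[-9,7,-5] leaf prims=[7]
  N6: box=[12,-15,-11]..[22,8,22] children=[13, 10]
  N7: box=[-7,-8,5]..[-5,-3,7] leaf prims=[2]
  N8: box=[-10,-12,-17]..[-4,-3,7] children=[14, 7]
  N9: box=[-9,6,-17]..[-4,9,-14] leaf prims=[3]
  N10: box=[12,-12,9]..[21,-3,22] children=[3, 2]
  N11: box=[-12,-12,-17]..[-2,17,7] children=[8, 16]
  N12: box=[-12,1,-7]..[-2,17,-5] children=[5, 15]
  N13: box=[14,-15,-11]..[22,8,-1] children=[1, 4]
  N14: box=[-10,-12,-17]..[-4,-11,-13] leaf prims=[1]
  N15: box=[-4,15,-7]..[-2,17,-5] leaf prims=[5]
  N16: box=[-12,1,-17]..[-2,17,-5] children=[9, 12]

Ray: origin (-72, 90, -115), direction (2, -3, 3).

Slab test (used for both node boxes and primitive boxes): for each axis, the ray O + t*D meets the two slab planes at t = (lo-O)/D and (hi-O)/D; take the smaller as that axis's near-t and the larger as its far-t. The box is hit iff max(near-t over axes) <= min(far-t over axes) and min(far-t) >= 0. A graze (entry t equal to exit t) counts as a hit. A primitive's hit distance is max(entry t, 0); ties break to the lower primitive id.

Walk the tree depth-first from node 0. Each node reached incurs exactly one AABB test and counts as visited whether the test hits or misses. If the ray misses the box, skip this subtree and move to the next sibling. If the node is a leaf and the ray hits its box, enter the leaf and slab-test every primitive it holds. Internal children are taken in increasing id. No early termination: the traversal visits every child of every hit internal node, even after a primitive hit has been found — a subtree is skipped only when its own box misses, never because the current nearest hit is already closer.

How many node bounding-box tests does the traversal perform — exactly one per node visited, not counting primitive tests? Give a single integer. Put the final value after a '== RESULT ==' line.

Trace the traversal:
N0 x:[30,47] y:[73/3,35] z:[98/3,137/3] -> hit [98/3,35], descend [6, 11]
  N6 x:[42,47] y:[82/3,35] z:[104/3,137/3] -> miss, prune
  N11 x:[30,35] y:[73/3,34] z:[98/3,122/3] -> hit [98/3,34], descend [8, 16]
    N8 x:[31,34] y:[31,34] z:[98/3,122/3] -> hit [98/3,34], descend [7, 14]
      N7 x:[65/2,67/2] y:[31,98/3] z:[40,122/3] -> miss, prune
      N14 x:[31,34] y:[101/3,34] z:[98/3,34] -> hit [101/3,34] leaf, test {P1@t=101/3}
    N16 x:[30,35] y:[73/3,89/3] z:[98/3,110/3] -> miss, prune

order=[0, 6, 11, 8, 7, 14, 16]  |boxes|=7  |leaves|=1  hit=P1

== RESULT ==
7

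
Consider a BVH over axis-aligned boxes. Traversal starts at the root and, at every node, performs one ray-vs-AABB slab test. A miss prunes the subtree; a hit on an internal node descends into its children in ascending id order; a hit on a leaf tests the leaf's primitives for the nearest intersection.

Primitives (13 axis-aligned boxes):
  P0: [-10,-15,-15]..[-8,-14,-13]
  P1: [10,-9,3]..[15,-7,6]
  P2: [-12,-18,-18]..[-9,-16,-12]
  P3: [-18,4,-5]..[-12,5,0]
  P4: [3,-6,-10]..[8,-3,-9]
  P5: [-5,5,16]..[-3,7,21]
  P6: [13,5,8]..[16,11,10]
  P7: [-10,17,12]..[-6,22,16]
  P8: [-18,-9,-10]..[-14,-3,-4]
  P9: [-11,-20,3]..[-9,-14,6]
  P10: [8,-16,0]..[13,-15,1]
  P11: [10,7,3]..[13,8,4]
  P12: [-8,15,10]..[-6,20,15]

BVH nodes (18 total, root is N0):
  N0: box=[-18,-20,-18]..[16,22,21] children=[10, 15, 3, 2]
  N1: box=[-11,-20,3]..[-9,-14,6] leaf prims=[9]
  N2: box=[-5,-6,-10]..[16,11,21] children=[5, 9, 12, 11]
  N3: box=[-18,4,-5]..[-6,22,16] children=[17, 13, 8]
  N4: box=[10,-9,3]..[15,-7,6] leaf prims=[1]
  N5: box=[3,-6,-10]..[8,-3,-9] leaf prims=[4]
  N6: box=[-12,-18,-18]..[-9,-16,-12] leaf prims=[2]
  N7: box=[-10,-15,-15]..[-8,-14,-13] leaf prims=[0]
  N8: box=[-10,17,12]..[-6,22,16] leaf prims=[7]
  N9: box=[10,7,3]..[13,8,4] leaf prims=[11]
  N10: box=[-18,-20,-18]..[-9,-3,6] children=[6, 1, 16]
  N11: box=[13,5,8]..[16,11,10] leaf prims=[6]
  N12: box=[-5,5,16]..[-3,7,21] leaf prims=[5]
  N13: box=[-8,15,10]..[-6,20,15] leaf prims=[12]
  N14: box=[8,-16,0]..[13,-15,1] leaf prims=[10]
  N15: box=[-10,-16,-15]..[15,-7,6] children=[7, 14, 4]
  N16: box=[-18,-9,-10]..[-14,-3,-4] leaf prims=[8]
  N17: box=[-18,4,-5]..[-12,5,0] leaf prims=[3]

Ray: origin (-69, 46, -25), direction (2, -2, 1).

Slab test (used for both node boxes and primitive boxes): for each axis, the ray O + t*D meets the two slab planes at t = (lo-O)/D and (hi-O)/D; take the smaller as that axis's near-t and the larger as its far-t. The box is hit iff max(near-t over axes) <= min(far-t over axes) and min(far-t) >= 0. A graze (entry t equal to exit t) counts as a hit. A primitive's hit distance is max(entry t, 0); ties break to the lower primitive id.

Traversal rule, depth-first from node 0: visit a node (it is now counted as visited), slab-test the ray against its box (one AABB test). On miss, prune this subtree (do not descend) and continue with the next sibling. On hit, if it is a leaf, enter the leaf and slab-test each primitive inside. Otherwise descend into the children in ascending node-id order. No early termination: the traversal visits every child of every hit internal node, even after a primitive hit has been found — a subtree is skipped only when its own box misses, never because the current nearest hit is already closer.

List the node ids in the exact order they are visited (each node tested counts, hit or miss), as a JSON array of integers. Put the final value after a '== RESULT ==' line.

Traverse from the root:
N0 x:[51/2,85/2] y:[12,33] z:[7,46] -> hit [51/2,33], descend [2, 3, 10, 15]
  N2 x:[32,85/2] y:[35/2,26] z:[15,46] -> miss, prune
  N3 x:[51/2,63/2] y:[12,21] z:[20,41] -> miss, prune
  N10 x:[51/2,30] y:[49/2,33] z:[7,31] -> hit [51/2,30], descend [1, 6, 16]
    N1 x:[29,30] y:[30,33] z:[28,31] -> hit [30,30] leaf, test {P9@t=30}
    N6 x:[57/2,30] y:[31,32] z:[7,13] -> miss, prune
    N16 x:[51/2,55/2] y:[49/2,55/2] z:[15,21] -> miss, prune
  N15 x:[59/2,42] y:[53/2,31] z:[10,31] -> hit [59/2,31], descend [4, 7, 14]
    N4 x:[79/2,42] y:[53/2,55/2] z:[28,31] -> miss, prune
    N7 x:[59/2,61/2] y:[30,61/2] z:[10,12] -> miss, prune
    N14 x:[77/2,41] y:[61/2,31] z:[25,26] -> miss, prune

Summary -> nodes [0, 2, 3, 10, 1, 6, 16, 15, 4, 7, 14]; box-tests=11; leaf-entries=1; first=P9

== RESULT ==
[0, 2, 3, 10, 1, 6, 16, 15, 4, 7, 14]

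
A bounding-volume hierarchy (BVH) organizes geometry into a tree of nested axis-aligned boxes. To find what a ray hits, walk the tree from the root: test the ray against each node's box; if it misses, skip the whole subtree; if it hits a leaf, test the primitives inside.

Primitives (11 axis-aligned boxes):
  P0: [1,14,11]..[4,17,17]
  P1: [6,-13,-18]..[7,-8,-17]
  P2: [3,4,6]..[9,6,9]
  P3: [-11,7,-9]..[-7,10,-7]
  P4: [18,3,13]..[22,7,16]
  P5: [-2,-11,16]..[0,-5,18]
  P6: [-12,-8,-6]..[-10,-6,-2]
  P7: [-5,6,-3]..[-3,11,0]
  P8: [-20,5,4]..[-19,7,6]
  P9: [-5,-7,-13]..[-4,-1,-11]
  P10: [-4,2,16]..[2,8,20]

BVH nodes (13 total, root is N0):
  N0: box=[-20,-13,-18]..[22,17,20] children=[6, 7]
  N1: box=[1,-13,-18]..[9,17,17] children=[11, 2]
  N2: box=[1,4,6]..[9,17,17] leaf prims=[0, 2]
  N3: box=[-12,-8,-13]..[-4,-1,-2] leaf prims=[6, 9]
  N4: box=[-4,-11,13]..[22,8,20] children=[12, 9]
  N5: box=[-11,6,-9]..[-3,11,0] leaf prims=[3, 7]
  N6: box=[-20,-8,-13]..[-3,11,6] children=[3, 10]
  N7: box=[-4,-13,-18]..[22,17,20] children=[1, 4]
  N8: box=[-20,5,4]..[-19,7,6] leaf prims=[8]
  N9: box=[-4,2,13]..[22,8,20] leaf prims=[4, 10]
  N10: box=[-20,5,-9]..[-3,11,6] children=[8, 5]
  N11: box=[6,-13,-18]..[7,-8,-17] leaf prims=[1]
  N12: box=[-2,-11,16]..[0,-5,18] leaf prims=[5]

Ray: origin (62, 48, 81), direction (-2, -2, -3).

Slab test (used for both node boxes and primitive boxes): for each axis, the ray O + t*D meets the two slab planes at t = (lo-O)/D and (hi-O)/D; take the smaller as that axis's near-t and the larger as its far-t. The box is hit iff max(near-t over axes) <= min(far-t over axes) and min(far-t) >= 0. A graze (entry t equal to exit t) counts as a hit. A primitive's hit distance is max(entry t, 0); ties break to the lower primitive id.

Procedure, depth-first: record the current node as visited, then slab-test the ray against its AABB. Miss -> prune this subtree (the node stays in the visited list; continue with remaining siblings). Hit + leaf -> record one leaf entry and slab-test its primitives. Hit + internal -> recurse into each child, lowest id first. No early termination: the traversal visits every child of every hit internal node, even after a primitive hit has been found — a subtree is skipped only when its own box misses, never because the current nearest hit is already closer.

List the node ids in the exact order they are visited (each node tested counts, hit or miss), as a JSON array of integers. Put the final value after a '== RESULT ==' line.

Trace the traversal:
N0 x:[20,41] y:[31/2,61/2] z:[61/3,33] -> hit [61/3,61/2], descend [6, 7]
  N6 x:[65/2,41] y:[37/2,28] z:[25,94/3] -> miss, prune
  N7 x:[20,33] y:[31/2,61/2] z:[61/3,33] -> hit [61/3,61/2], descend [1, 4]
    N1 x:[53/2,61/2] y:[31/2,61/2] z:[64/3,33] -> hit [53/2,61/2], descend [2, 11]
      N2 x:[53/2,61/2] y:[31/2,22] z:[64/3,25] -> miss, prune
      N11 x:[55/2,28] y:[28,61/2] z:[98/3,33] -> miss, prune
    N4 x:[20,33] y:[20,59/2] z:[61/3,68/3] -> hit [61/3,68/3], descend [9, 12]
      N9 x:[20,33] y:[20,23] z:[61/3,68/3] -> hit [61/3,68/3] leaf, test {P4@t=65/3, P10(miss)}
      N12 x:[31,32] y:[53/2,59/2] z:[21,65/3] -> miss, prune

9 AABB tests over nodes [0, 6, 7, 1, 2, 11, 4, 9, 12]; 1 leaf entered; closest P4.

== RESULT ==
[0, 6, 7, 1, 2, 11, 4, 9, 12]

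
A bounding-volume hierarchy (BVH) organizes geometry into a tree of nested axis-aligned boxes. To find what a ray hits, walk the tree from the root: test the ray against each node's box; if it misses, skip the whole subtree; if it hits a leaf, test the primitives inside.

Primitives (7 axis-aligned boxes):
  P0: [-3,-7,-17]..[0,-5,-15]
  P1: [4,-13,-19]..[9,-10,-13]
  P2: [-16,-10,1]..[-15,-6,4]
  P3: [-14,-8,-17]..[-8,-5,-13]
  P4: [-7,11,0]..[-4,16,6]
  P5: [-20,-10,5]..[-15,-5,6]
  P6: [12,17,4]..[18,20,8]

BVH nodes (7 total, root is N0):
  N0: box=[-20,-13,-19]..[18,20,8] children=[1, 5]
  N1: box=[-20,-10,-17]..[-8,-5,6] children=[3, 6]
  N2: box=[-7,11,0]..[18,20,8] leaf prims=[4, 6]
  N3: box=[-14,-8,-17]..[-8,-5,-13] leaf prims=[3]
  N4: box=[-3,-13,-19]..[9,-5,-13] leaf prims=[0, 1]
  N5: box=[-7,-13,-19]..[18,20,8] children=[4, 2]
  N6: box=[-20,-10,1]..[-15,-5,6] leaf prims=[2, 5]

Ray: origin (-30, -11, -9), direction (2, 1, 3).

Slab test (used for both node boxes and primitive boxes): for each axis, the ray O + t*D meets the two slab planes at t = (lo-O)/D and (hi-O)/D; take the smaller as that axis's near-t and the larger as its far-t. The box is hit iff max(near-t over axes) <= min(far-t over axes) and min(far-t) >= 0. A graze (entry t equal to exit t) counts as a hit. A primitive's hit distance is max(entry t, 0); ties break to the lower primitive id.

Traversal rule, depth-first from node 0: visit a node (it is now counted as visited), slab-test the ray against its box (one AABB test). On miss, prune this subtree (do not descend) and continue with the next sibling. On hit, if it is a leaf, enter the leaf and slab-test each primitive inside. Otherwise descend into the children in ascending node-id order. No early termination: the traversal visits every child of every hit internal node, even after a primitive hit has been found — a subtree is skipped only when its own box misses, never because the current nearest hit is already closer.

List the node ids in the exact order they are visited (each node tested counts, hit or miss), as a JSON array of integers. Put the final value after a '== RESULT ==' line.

Traverse from the root:
N0 x:[5,24] y:[-2,31] z:[-10/3,17/3] -> hit [5,17/3], descend [1, 5]
  N1 x:[5,11] y:[1,6] z:[-8/3,5] -> hit [5,5], descend [3, 6]
    N3 x:[8,11] y:[3,6] z:[-8/3,-4/3] -> miss, prune
    N6 x:[5,15/2] y:[1,6] z:[10/3,5] -> hit [5,5] leaf, test {P2(miss), P5@t=5}
  N5 x:[23/2,24] y:[-2,31] z:[-10/3,17/3] -> miss, prune

5 AABB tests over nodes [0, 1, 3, 6, 5]; 1 leaf entered; closest P5.

== RESULT ==
[0, 1, 3, 6, 5]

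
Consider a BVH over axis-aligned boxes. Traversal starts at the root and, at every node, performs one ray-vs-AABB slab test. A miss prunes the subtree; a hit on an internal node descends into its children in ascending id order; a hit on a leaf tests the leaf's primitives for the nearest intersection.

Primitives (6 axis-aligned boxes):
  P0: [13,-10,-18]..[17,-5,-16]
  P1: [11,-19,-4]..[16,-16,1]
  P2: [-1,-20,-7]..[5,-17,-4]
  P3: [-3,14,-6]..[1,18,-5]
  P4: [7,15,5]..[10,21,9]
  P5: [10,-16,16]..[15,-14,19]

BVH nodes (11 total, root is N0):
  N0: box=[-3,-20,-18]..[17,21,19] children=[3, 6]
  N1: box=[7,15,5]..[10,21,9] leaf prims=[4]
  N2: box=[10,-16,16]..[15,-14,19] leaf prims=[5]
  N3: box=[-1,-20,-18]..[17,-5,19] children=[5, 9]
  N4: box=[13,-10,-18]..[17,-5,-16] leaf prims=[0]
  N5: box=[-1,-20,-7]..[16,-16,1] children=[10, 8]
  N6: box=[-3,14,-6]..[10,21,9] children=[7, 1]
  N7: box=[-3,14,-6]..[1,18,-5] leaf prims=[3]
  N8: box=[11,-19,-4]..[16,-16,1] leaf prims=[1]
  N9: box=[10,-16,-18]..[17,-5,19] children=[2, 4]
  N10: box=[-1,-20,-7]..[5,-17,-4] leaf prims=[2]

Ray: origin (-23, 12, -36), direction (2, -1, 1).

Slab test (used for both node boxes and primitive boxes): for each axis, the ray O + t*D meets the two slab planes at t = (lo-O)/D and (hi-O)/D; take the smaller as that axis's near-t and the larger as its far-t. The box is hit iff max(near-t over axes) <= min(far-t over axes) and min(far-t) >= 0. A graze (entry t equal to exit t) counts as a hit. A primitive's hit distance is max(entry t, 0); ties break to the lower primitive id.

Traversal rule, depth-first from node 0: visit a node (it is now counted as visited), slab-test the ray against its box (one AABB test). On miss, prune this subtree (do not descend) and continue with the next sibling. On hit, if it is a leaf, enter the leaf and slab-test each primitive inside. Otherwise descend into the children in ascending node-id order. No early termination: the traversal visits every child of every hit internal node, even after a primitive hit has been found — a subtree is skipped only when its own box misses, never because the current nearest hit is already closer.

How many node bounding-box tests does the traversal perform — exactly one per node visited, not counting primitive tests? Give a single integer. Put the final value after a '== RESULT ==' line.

Walk:
N0 x:[10,20] y:[-9,32] z:[18,55] -> hit [18,20], descend [3, 6]
  N3 x:[11,20] y:[17,32] z:[18,55] -> hit [18,20], descend [5, 9]
    N5 x:[11,39/2] y:[28,32] z:[29,37] -> miss, prune
    N9 x:[33/2,20] y:[17,28] z:[18,55] -> hit [18,20], descend [2, 4]
      N2 x:[33/2,19] y:[26,28] z:[52,55] -> miss, prune
      N4 x:[18,20] y:[17,22] z:[18,20] -> hit [18,20] leaf, test {P0@t=18}
  N6 x:[10,33/2] y:[-9,-2] z:[30,45] -> miss, prune

Summary -> nodes [0, 3, 5, 9, 2, 4, 6]; box-tests=7; leaf-entries=1; first=P0

== RESULT ==
7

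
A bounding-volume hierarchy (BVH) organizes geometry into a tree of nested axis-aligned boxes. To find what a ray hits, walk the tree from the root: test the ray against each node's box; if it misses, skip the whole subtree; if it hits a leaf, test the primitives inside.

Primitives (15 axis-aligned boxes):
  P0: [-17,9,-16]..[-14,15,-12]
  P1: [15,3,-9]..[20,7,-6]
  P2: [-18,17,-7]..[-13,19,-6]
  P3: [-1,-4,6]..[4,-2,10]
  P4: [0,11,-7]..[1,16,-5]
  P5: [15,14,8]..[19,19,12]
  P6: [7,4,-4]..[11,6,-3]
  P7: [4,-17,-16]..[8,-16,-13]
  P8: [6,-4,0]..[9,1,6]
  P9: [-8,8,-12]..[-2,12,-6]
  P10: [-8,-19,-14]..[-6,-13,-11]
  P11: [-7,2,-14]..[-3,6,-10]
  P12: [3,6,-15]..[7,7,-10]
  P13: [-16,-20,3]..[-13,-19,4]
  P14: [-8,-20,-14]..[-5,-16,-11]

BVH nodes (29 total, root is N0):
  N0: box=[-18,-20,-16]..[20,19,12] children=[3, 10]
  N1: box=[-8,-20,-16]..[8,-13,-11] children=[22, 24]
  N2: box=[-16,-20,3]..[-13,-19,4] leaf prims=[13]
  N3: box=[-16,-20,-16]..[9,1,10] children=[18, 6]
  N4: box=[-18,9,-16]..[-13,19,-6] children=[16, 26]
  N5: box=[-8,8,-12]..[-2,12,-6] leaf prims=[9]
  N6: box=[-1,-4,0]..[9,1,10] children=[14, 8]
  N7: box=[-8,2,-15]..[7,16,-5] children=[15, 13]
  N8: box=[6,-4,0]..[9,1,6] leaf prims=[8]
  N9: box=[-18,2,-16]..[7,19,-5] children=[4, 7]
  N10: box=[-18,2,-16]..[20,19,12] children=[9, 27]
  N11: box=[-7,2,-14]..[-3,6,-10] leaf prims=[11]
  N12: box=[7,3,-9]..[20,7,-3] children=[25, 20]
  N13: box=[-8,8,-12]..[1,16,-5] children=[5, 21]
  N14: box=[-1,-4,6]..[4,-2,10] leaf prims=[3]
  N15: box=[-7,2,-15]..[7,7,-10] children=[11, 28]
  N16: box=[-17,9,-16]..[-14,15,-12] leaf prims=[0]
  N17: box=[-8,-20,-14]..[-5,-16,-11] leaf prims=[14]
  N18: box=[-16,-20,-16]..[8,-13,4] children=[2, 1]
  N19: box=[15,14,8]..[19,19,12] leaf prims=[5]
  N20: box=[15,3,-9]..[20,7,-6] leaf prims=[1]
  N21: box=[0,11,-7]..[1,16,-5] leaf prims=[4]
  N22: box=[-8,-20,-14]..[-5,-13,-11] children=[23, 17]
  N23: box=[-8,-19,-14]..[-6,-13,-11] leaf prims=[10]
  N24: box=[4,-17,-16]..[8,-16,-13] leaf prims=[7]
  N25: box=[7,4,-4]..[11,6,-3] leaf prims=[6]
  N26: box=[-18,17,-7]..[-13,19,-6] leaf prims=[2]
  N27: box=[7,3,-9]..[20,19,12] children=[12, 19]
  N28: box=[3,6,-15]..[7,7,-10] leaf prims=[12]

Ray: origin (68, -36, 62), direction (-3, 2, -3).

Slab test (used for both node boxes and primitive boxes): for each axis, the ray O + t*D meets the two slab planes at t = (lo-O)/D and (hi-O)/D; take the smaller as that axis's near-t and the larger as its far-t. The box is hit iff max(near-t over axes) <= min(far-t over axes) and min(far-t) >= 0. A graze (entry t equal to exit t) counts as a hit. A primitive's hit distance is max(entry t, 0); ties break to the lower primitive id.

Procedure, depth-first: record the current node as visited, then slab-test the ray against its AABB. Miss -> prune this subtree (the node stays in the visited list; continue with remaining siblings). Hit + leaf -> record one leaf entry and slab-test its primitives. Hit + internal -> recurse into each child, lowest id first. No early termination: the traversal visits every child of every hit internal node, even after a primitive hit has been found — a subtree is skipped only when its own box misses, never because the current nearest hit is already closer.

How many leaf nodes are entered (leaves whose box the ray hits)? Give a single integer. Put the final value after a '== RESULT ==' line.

Trace the traversal:
N0 x:[16,86/3] y:[8,55/2] z:[50/3,26] -> hit [50/3,26], descend [3, 10]
  N3 x:[59/3,28] y:[8,37/2] z:[52/3,26] -> miss, prune
  N10 x:[16,86/3] y:[19,55/2] z:[50/3,26] -> hit [19,26], descend [9, 27]
    N9 x:[61/3,86/3] y:[19,55/2] z:[67/3,26] -> hit [67/3,26], descend [4, 7]
      N4 x:[27,86/3] y:[45/2,55/2] z:[68/3,26] -> miss, prune
      N7 x:[61/3,76/3] y:[19,26] z:[67/3,77/3] -> hit [67/3,76/3], descend [13, 15]
        N13 x:[67/3,76/3] y:[22,26] z:[67/3,74/3] -> hit [67/3,74/3], descend [5, 21]
          N5 x:[70/3,76/3] y:[22,24] z:[68/3,74/3] -> hit [70/3,24] leaf, test {P9@t=70/3}
          N21 x:[67/3,68/3] y:[47/2,26] z:[67/3,23] -> miss, prune
        N15 x:[61/3,25] y:[19,43/2] z:[24,77/3] -> miss, prune
    N27 x:[16,61/3] y:[39/2,55/2] z:[50/3,71/3] -> hit [39/2,61/3], descend [12, 19]
      N12 x:[16,61/3] y:[39/2,43/2] z:[65/3,71/3] -> miss, prune
      N19 x:[49/3,53/3] y:[25,55/2] z:[50/3,18] -> miss, prune

Visited [0, 3, 10, 9, 4, 7, 13, 5, 21, 15, 27, 12, 19]. Tests: 13 box, 1 leaf. Nearest: P9.

== RESULT ==
1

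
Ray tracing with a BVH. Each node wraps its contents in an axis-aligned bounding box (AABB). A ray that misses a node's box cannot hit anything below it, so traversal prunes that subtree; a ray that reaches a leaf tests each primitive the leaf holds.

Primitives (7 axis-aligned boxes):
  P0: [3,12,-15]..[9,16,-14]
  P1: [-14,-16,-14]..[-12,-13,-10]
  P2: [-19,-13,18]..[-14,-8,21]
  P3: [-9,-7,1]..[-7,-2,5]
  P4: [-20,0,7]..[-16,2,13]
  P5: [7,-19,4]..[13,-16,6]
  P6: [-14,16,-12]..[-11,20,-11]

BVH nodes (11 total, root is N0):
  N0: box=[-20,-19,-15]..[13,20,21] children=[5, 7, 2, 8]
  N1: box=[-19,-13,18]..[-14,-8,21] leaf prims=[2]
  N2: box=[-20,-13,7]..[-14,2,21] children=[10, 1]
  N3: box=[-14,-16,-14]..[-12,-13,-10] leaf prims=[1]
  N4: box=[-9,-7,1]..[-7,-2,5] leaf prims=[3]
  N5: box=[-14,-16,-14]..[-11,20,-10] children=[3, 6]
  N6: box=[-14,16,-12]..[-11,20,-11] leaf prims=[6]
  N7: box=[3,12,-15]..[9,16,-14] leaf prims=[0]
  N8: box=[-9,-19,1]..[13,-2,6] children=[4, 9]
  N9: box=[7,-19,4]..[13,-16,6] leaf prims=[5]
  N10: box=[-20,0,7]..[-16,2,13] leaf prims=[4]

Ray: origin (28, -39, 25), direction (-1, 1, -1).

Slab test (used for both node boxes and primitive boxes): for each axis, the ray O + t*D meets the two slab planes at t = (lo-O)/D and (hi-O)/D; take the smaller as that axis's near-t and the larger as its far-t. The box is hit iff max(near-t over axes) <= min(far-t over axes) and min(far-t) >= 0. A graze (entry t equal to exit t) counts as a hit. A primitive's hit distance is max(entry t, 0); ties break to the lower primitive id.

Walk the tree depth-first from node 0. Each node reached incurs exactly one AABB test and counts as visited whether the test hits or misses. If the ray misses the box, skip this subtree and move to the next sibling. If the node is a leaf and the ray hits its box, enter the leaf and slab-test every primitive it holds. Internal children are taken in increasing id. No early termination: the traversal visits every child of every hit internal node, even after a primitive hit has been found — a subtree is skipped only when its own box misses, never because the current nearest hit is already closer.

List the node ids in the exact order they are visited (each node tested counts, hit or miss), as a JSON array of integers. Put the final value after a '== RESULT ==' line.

Trace the traversal:
N0 x:[15,48] y:[20,59] z:[4,40] -> hit [20,40], descend [2, 5, 7, 8]
  N2 x:[42,48] y:[26,41] z:[4,18] -> miss, prune
  N5 x:[39,42] y:[23,59] z:[35,39] -> hit [39,39], descend [3, 6]
    N3 x:[40,42] y:[23,26] z:[35,39] -> miss, prune
    N6 x:[39,42] y:[55,59] z:[36,37] -> miss, prune
  N7 x:[19,25] y:[51,55] z:[39,40] -> miss, prune
  N8 x:[15,37] y:[20,37] z:[19,24] -> hit [20,24], descend [4, 9]
    N4 x:[35,37] y:[32,37] z:[20,24] -> miss, prune
    N9 x:[15,21] y:[20,23] z:[19,21] -> hit [20,21] leaf, test {P5@t=20}

9 AABB tests over nodes [0, 2, 5, 3, 6, 7, 8, 4, 9]; 1 leaf entered; closest P5.

== RESULT ==
[0, 2, 5, 3, 6, 7, 8, 4, 9]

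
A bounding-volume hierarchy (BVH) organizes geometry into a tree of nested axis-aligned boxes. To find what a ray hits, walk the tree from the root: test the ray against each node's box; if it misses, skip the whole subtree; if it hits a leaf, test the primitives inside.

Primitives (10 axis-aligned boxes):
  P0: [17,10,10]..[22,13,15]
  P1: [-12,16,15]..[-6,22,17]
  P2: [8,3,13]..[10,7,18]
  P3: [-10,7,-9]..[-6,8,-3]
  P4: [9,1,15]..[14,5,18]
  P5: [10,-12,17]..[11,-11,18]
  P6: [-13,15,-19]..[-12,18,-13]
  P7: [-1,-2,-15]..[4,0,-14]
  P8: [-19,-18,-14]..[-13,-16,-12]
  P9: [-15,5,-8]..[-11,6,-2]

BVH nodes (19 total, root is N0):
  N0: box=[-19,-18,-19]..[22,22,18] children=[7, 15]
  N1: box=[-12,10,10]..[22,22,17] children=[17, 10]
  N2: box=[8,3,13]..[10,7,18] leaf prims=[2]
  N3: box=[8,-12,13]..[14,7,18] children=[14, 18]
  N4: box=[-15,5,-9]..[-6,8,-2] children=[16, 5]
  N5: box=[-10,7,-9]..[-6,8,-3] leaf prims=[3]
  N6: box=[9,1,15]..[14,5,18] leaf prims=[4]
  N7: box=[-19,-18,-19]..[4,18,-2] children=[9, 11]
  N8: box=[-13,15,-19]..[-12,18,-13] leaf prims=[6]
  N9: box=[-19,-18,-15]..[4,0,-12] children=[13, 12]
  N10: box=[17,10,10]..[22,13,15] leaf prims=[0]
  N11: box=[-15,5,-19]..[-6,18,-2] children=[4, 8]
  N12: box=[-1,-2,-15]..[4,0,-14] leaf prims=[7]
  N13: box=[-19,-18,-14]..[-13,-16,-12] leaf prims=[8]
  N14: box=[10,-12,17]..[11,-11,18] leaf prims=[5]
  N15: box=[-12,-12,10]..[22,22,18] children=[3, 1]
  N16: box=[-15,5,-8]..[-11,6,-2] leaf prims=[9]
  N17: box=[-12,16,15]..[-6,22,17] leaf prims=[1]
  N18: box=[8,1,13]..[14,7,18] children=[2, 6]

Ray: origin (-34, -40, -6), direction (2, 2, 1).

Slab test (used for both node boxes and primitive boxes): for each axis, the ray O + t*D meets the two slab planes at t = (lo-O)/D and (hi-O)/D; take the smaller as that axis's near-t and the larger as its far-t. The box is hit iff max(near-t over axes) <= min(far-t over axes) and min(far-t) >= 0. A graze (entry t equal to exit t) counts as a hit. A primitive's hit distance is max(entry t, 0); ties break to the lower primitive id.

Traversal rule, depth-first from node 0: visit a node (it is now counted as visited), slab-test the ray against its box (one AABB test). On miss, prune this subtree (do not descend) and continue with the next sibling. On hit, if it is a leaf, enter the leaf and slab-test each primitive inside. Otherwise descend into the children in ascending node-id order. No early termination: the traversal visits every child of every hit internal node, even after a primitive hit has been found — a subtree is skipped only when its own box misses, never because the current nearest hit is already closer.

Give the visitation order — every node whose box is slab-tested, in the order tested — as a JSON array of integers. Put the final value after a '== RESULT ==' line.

Trace the traversal:
N0 x:[15/2,28] y:[11,31] z:[-13,24] -> hit [11,24], descend [7, 15]
  N7 x:[15/2,19] y:[11,29] z:[-13,4] -> miss, prune
  N15 x:[11,28] y:[14,31] z:[16,24] -> hit [16,24], descend [1, 3]
    N1 x:[11,28] y:[25,31] z:[16,23] -> miss, prune
    N3 x:[21,24] y:[14,47/2] z:[19,24] -> hit [21,47/2], descend [14, 18]
      N14 x:[22,45/2] y:[14,29/2] z:[23,24] -> miss, prune
      N18 x:[21,24] y:[41/2,47/2] z:[19,24] -> hit [21,47/2], descend [2, 6]
        N2 x:[21,22] y:[43/2,47/2] z:[19,24] -> hit [43/2,22] leaf, test {P2@t=43/2}
        N6 x:[43/2,24] y:[41/2,45/2] z:[21,24] -> hit [43/2,45/2] leaf, test {P4@t=43/2}

order=[0, 7, 15, 1, 3, 14, 18, 2, 6]  |boxes|=9  |leaves|=2  hit=P2

== RESULT ==
[0, 7, 15, 1, 3, 14, 18, 2, 6]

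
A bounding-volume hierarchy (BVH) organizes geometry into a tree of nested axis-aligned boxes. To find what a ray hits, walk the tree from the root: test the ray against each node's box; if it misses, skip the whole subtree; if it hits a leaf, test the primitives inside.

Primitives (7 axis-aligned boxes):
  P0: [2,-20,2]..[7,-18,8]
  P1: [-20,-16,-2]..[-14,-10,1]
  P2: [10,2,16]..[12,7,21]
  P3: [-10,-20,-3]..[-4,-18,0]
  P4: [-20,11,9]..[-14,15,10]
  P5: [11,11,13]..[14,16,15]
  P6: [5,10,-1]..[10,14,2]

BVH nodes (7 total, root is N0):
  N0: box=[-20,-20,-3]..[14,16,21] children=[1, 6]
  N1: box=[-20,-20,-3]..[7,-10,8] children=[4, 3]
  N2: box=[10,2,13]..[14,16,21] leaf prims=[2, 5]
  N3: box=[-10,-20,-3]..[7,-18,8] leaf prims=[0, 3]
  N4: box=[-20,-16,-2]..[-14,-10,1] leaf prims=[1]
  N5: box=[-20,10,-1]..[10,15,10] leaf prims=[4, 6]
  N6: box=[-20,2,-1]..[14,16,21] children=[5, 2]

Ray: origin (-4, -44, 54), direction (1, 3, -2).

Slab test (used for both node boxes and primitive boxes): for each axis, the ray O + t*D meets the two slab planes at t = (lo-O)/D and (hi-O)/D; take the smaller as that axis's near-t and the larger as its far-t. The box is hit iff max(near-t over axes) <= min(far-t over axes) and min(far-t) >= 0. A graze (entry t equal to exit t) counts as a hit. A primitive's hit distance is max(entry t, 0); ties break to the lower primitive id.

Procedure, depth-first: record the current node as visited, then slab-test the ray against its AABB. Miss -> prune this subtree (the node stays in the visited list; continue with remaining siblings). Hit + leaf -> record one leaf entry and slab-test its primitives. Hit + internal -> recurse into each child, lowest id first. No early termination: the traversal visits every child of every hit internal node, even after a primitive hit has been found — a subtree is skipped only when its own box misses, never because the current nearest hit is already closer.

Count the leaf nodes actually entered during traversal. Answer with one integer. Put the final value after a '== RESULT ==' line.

Traverse from the root:
N0 x:[-16,18] y:[8,20] z:[33/2,57/2] -> hit [33/2,18], descend [1, 6]
  N1 x:[-16,11] y:[8,34/3] z:[23,57/2] -> miss, prune
  N6 x:[-16,18] y:[46/3,20] z:[33/2,55/2] -> hit [33/2,18], descend [2, 5]
    N2 x:[14,18] y:[46/3,20] z:[33/2,41/2] -> hit [33/2,18] leaf, test {P2(miss), P5(miss)}
    N5 x:[-16,14] y:[18,59/3] z:[22,55/2] -> miss, prune

Summary -> nodes [0, 1, 6, 2, 5]; box-tests=5; leaf-entries=1; first=miss

== RESULT ==
1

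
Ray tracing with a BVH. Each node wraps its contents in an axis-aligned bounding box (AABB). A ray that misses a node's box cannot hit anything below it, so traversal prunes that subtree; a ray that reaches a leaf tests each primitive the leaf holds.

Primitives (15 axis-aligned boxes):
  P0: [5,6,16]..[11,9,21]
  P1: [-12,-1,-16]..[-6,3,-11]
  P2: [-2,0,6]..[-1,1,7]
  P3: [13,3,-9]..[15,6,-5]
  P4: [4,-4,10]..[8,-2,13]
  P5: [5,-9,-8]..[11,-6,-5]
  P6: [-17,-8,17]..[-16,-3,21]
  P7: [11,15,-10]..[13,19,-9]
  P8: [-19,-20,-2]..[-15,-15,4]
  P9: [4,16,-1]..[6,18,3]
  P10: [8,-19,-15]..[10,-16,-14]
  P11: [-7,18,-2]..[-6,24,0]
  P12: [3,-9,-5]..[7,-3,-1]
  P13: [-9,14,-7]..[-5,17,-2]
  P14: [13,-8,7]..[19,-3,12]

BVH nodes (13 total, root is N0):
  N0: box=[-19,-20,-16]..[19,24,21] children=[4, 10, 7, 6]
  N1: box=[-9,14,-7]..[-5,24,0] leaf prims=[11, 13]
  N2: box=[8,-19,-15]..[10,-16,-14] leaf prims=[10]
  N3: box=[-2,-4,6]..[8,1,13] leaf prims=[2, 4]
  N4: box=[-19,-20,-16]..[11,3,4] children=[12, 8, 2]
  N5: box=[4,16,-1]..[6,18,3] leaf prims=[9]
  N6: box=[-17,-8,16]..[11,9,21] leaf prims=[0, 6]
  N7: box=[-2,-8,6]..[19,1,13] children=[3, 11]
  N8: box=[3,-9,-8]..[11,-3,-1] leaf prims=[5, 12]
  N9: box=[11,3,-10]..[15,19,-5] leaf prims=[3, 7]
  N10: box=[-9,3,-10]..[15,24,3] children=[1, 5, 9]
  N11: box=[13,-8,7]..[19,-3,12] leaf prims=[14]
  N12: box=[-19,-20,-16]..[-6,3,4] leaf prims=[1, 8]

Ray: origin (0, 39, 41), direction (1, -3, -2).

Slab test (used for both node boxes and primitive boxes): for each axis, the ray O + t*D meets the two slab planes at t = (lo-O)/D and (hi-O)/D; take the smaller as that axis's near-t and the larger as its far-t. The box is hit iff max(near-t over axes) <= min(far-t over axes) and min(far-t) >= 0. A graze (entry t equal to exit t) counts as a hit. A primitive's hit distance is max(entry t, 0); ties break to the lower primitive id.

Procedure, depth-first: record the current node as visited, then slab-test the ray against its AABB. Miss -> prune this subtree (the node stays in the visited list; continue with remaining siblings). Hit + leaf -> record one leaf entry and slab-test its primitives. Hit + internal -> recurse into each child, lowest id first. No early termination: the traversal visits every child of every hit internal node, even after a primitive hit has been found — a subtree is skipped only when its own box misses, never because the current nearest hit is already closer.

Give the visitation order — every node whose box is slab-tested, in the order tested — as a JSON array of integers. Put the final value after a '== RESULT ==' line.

Walk:
N0 x:[-19,19] y:[5,59/3] z:[10,57/2] -> hit [10,19], descend [4, 6, 7, 10]
  N4 x:[-19,11] y:[12,59/3] z:[37/2,57/2] -> miss, prune
  N6 x:[-17,11] y:[10,47/3] z:[10,25/2] -> hit [10,11] leaf, test {P0@t=10, P6(miss)}
  N7 x:[-2,19] y:[38/3,47/3] z:[14,35/2] -> hit [14,47/3], descend [3, 11]
    N3 x:[-2,8] y:[38/3,43/3] z:[14,35/2] -> miss, prune
    N11 x:[13,19] y:[14,47/3] z:[29/2,17] -> hit [29/2,47/3] leaf, test {P14@t=29/2}
  N10 x:[-9,15] y:[5,12] z:[19,51/2] -> miss, prune

Visited [0, 4, 6, 7, 3, 11, 10]. Tests: 7 box, 2 leaf. Nearest: P0.

== RESULT ==
[0, 4, 6, 7, 3, 11, 10]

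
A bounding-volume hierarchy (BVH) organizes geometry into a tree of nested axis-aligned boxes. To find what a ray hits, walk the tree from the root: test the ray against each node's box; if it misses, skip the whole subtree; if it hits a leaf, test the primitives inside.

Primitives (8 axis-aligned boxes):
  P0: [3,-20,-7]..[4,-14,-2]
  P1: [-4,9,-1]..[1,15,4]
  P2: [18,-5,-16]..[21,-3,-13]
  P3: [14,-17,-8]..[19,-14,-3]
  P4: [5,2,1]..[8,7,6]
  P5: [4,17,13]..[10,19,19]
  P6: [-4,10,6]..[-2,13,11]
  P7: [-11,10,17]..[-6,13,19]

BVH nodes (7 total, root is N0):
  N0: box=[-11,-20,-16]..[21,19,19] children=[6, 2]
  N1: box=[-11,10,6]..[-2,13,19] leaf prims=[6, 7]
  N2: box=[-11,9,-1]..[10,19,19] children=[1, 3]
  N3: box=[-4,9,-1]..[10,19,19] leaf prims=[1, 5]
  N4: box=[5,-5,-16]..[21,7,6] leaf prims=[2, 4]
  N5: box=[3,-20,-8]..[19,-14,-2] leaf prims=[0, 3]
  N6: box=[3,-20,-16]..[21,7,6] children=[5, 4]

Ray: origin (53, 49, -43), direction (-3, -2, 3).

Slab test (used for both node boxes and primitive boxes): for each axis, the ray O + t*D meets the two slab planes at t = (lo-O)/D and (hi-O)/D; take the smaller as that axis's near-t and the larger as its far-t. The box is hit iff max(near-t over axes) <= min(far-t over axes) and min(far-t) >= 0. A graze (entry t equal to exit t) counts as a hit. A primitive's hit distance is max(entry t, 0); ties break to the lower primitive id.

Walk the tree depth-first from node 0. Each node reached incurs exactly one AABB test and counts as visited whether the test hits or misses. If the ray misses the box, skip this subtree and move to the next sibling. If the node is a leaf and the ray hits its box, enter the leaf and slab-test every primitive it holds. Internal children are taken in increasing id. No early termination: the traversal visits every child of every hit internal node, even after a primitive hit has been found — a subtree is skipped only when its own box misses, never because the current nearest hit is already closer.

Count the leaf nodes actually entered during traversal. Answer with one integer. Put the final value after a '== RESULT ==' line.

Trace the traversal:
N0 x:[32/3,64/3] y:[15,69/2] z:[9,62/3] -> hit [15,62/3], descend [2, 6]
  N2 x:[43/3,64/3] y:[15,20] z:[14,62/3] -> hit [15,20], descend [1, 3]
    N1 x:[55/3,64/3] y:[18,39/2] z:[49/3,62/3] -> hit [55/3,39/2] leaf, test {P6(miss), P7(miss)}
    N3 x:[43/3,19] y:[15,20] z:[14,62/3] -> hit [15,19] leaf, test {P1(miss), P5(miss)}
  N6 x:[32/3,50/3] y:[21,69/2] z:[9,49/3] -> miss, prune

order=[0, 2, 1, 3, 6]  |boxes|=5  |leaves|=2  hit=miss

== RESULT ==
2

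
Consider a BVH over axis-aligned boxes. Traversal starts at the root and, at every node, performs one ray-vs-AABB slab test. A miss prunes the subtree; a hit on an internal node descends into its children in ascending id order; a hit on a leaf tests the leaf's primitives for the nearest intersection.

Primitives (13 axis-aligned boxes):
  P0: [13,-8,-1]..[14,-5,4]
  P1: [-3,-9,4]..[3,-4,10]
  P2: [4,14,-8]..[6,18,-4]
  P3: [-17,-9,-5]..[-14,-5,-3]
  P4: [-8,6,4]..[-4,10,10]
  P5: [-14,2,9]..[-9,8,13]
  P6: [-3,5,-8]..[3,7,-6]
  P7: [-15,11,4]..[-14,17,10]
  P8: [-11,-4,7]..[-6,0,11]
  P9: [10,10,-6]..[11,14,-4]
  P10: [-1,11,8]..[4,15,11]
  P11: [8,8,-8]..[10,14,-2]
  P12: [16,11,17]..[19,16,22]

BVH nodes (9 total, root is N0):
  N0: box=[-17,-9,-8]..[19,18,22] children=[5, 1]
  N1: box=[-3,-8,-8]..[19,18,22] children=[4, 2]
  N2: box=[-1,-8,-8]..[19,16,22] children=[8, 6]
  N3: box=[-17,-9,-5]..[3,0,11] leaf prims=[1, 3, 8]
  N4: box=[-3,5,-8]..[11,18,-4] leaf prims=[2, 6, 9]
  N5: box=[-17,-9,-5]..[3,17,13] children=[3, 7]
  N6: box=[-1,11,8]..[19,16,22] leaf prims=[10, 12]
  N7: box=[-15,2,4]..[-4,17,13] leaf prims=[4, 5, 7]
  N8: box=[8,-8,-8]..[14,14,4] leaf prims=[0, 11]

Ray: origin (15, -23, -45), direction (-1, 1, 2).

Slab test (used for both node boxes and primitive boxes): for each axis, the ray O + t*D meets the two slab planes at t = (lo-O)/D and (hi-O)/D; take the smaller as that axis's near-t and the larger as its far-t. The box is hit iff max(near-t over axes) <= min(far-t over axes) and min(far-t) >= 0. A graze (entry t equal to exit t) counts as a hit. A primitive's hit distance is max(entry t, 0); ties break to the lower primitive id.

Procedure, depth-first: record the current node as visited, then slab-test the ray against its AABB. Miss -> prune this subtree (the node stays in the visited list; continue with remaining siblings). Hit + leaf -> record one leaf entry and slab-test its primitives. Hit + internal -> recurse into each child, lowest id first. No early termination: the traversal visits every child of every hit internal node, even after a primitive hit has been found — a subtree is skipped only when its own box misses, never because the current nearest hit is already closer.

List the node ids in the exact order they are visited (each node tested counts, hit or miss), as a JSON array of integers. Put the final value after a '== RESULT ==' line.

Traverse from the root:
N0 x:[-4,32] y:[14,41] z:[37/2,67/2] -> hit [37/2,32], descend [1, 5]
  N1 x:[-4,18] y:[15,41] z:[37/2,67/2] -> miss, prune
  N5 x:[12,32] y:[14,40] z:[20,29] -> hit [20,29], descend [3, 7]
    N3 x:[12,32] y:[14,23] z:[20,28] -> hit [20,23] leaf, test {P1(miss), P3(miss), P8(miss)}
    N7 x:[19,30] y:[25,40] z:[49/2,29] -> hit [25,29] leaf, test {P4(miss), P5@t=27, P7(miss)}

order=[0, 1, 5, 3, 7]  |boxes|=5  |leaves|=2  hit=P5

== RESULT ==
[0, 1, 5, 3, 7]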